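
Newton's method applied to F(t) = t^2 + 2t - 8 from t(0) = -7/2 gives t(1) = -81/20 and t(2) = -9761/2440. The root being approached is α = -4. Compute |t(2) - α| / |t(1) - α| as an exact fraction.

1/122

t(1) - α = -81/20 - (-4) = -81/20 + 4 = -1/20, so |t(1) - α| = 1/20.
t(2) - α = -9761/2440 - (-4) = -9761/2440 + 4 = -1/2440, so |t(2) - α| = 1/2440.
Ratio = (1/2440) / (1/20) = 1/122.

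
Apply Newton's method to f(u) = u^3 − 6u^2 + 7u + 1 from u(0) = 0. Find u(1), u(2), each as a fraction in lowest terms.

u(1) = −1/7, u(2) = −9/70

f'(u) = 3u^2 − 12u + 7.
f(0) = 1, f'(0) = 7, so u(1) = 0 − 1/7 = −1/7.
f(−1/7) = −43/343, f'(−1/7) = 430/49, so u(2) = (−1/7) − (−43/343)/(430/49) = −9/70.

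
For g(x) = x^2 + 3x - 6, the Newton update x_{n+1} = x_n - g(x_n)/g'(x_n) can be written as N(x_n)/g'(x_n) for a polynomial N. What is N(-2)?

g'(x) = 2x + 3.
N(x) = x·g'(x) - g(x) = x·(2x + 3) - (x^2 + 3x - 6) = x^2 + 6.
N(-2) = 10.

10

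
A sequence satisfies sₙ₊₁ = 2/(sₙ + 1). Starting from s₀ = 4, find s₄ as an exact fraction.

34/31

s₁ = 2/(4 + 1) = 2/5.
s₂ = 2/(2/5 + 1) = 10/7.
s₃ = 2/(10/7 + 1) = 14/17.
s₄ = 2/(14/17 + 1) = 34/31.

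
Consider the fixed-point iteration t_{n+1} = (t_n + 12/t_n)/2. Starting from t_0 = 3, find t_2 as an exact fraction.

t_1 = (3 + 12/3)/2 = 7/2.
t_2 = (7/2 + 12/(7/2))/2 = 97/28.

97/28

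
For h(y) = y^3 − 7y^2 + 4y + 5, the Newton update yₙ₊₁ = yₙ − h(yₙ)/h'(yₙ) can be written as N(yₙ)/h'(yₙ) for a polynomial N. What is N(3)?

h'(y) = 3y^2 − 14y + 4.
N(y) = y·h'(y) − h(y) = y·(3y^2 − 14y + 4) − (y^3 − 7y^2 + 4y + 5) = 2y^3 − 7y^2 − 5.
N(3) = −14.

−14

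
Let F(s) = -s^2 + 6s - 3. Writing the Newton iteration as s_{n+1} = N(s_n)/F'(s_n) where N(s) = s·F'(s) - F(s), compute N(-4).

-13

F'(s) = -2s + 6.
N(s) = s·F'(s) - F(s) = s·(-2s + 6) - (-s^2 + 6s - 3) = -s^2 + 3.
N(-4) = -13.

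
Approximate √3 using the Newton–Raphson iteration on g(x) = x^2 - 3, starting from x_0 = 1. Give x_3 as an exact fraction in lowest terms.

97/56

g'(x) = 2x.
g(1) = -2, g'(1) = 2, so x_1 = 1 - (-2)/2 = 2.
g(2) = 1, g'(2) = 4, so x_2 = 2 - 1/4 = 7/4.
g(7/4) = 1/16, g'(7/4) = 7/2, so x_3 = (7/4) - (1/16)/(7/2) = 97/56.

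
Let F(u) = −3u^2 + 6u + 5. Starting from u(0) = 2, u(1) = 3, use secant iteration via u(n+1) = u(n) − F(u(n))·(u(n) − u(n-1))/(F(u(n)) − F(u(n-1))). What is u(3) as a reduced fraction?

F(2) = 5, F(3) = −4. u(2) = 3 − (−4)·(3 − 2)/((−4) − 5) = 23/9.
F(3) = −4, F(23/9) = 20/27. u(3) = (23/9) − (20/27)·((23/9) − 3)/((20/27) − (−4)) = 21/8.

21/8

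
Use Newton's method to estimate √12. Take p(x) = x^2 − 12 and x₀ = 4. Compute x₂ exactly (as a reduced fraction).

p'(x) = 2x.
p(4) = 4, p'(4) = 8, so x₁ = 4 − 4/8 = 7/2.
p(7/2) = 1/4, p'(7/2) = 7, so x₂ = (7/2) − (1/4)/7 = 97/28.

97/28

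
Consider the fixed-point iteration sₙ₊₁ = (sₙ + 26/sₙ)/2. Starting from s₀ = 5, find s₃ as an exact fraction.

54100801/10610040

s₁ = (5 + 26/5)/2 = 51/10.
s₂ = (51/10 + 26/(51/10))/2 = 5201/1020.
s₃ = (5201/1020 + 26/(5201/1020))/2 = 54100801/10610040.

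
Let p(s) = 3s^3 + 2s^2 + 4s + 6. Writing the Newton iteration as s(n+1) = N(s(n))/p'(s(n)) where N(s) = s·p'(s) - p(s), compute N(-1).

-10

p'(s) = 9s^2 + 4s + 4.
N(s) = s·p'(s) - p(s) = s·(9s^2 + 4s + 4) - (3s^3 + 2s^2 + 4s + 6) = 6s^3 + 2s^2 - 6.
N(-1) = -10.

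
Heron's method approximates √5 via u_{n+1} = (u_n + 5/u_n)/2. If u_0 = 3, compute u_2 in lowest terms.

47/21

u_1 = (3 + 5/3)/2 = 7/3.
u_2 = (7/3 + 5/(7/3))/2 = 47/21.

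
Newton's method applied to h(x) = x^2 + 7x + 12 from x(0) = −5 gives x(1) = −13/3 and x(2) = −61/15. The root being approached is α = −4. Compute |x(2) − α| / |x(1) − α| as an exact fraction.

x(1) − α = −13/3 − (−4) = −13/3 + 4 = −1/3, so |x(1) − α| = 1/3.
x(2) − α = −61/15 − (−4) = −61/15 + 4 = −1/15, so |x(2) − α| = 1/15.
Ratio = (1/15) / (1/3) = 1/5.

1/5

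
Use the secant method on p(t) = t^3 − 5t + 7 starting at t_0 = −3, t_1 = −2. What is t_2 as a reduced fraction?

−37/14

p(−3) = −5, p(−2) = 9. t_2 = (−2) − 9·((−2) − (−3))/(9 − (−5)) = −37/14.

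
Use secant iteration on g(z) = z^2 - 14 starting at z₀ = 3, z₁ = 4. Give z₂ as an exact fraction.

26/7

g(3) = -5, g(4) = 2. z₂ = 4 - 2·(4 - 3)/(2 - (-5)) = 26/7.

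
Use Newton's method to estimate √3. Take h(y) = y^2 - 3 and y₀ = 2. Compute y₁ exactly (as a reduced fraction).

h'(y) = 2y.
h(2) = 1, h'(2) = 4, so y₁ = 2 - 1/4 = 7/4.

7/4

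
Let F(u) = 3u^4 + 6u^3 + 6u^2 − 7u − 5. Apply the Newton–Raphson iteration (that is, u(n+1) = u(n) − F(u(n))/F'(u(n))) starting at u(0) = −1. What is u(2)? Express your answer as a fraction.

−164693/296023

F'(u) = 12u^3 + 18u^2 + 12u − 7.
F(−1) = 5, F'(−1) = −13, so u(1) = (−1) − 5/(−13) = −8/13.
F(−8/13) = 17475/28561, F'(−8/13) = −22771/2197, so u(2) = (−8/13) − (17475/28561)/(−22771/2197) = −164693/296023.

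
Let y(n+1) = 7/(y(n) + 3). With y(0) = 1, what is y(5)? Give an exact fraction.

2716/1759

y(1) = 7/(1 + 3) = 7/4.
y(2) = 7/(7/4 + 3) = 28/19.
y(3) = 7/(28/19 + 3) = 133/85.
y(4) = 7/(133/85 + 3) = 595/388.
y(5) = 7/(595/388 + 3) = 2716/1759.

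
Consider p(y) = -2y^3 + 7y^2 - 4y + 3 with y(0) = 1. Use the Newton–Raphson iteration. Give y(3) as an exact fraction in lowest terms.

p'(y) = -6y^2 + 14y - 4.
p(1) = 4, p'(1) = 4, so y(1) = 1 - 4/4 = 0.
p(0) = 3, p'(0) = -4, so y(2) = 0 - 3/(-4) = 3/4.
p(3/4) = 99/32, p'(3/4) = 25/8, so y(3) = (3/4) - (99/32)/(25/8) = -6/25.

-6/25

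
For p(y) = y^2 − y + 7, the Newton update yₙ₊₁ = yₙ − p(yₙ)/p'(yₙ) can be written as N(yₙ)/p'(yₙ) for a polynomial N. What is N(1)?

−6

p'(y) = 2y − 1.
N(y) = y·p'(y) − p(y) = y·(2y − 1) − (y^2 − y + 7) = y^2 − 7.
N(1) = −6.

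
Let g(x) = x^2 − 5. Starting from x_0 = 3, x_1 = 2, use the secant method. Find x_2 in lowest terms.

g(3) = 4, g(2) = −1. x_2 = 2 − (−1)·(2 − 3)/((−1) − 4) = 11/5.

11/5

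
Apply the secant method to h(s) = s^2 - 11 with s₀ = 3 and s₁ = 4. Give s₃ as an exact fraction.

169/51

h(3) = -2, h(4) = 5. s₂ = 4 - 5·(4 - 3)/(5 - (-2)) = 23/7.
h(4) = 5, h(23/7) = -10/49. s₃ = (23/7) - (-10/49)·((23/7) - 4)/((-10/49) - 5) = 169/51.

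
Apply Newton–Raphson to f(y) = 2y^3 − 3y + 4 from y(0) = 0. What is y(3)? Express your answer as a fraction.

f'(y) = 6y^2 − 3.
f(0) = 4, f'(0) = −3, so y(1) = 0 − 4/(−3) = 4/3.
f(4/3) = 128/27, f'(4/3) = 23/3, so y(2) = (4/3) − (128/27)/(23/3) = 148/207.
f(148/207) = 22937600/8869743, f'(148/207) = 959/14283, so y(3) = (148/207) − (22937600/8869743)/(959/14283) = −3215972/85077.

−3215972/85077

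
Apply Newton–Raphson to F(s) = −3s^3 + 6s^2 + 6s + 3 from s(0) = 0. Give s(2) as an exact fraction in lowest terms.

F'(s) = −9s^2 + 12s + 6.
F(0) = 3, F'(0) = 6, so s(1) = 0 − 3/6 = −1/2.
F(−1/2) = 15/8, F'(−1/2) = −9/4, so s(2) = (−1/2) − (15/8)/(−9/4) = 1/3.

1/3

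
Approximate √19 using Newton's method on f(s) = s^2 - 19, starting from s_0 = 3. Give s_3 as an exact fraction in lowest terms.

f'(s) = 2s.
f(3) = -10, f'(3) = 6, so s_1 = 3 - (-10)/6 = 14/3.
f(14/3) = 25/9, f'(14/3) = 28/3, so s_2 = (14/3) - (25/9)/(28/3) = 367/84.
f(367/84) = 625/7056, f'(367/84) = 367/42, so s_3 = (367/84) - (625/7056)/(367/42) = 268753/61656.

268753/61656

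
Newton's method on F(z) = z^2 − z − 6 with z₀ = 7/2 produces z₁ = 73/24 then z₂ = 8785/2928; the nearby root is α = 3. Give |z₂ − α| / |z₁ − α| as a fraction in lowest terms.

1/122

z₁ − α = 73/24 − 3 = 1/24, so |z₁ − α| = 1/24.
z₂ − α = 8785/2928 − 3 = 1/2928, so |z₂ − α| = 1/2928.
Ratio = (1/2928) / (1/24) = 1/122.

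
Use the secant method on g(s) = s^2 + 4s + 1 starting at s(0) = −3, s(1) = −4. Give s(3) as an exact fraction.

−41/11

g(−3) = −2, g(−4) = 1. s(2) = (−4) − 1·((−4) − (−3))/(1 − (−2)) = −11/3.
g(−4) = 1, g(−11/3) = −2/9. s(3) = (−11/3) − (−2/9)·((−11/3) − (−4))/((−2/9) − 1) = −41/11.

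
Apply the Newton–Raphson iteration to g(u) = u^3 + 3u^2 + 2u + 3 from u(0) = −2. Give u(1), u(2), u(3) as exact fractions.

g'(u) = 3u^2 + 6u + 2.
g(−2) = 3, g'(−2) = 2, so u(1) = (−2) − 3/2 = −7/2.
g(−7/2) = −81/8, g'(−7/2) = 71/4, so u(2) = (−7/2) − (−81/8)/(71/4) = −208/71.
g(−208/71) = −807003/357911, g'(−208/71) = 51266/5041, so u(3) = (−208/71) − (−807003/357911)/(51266/5041) = −9856325/3639886.

u(1) = −7/2, u(2) = −208/71, u(3) = −9856325/3639886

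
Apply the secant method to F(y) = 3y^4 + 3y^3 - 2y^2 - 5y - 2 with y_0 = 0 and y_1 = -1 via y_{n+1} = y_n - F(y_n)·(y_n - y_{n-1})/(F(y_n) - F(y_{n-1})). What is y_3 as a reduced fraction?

-14/23

F(0) = -2, F(-1) = 1. y_2 = (-1) - 1·((-1) - 0)/(1 - (-2)) = -2/3.
F(-1) = 1, F(-2/3) = 4/27. y_3 = (-2/3) - (4/27)·((-2/3) - (-1))/((4/27) - 1) = -14/23.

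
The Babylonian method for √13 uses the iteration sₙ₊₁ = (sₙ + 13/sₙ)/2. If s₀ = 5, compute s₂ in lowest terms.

343/95

s₁ = (5 + 13/5)/2 = 19/5.
s₂ = (19/5 + 13/(19/5))/2 = 343/95.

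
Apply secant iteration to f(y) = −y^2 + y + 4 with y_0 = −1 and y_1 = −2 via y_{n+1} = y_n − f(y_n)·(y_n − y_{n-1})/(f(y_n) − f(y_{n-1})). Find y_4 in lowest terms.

f(−1) = 2, f(−2) = −2. y_2 = (−2) − (−2)·((−2) − (−1))/((−2) − 2) = −3/2.
f(−2) = −2, f(−3/2) = 1/4. y_3 = (−3/2) − (1/4)·((−3/2) − (−2))/((1/4) − (−2)) = −14/9.
f(−3/2) = 1/4, f(−14/9) = 2/81. y_4 = (−14/9) − (2/81)·((−14/9) − (−3/2))/((2/81) − (1/4)) = −114/73.

−114/73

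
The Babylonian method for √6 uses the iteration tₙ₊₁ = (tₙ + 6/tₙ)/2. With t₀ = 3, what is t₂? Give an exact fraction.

t₁ = (3 + 6/3)/2 = 5/2.
t₂ = (5/2 + 6/(5/2))/2 = 49/20.

49/20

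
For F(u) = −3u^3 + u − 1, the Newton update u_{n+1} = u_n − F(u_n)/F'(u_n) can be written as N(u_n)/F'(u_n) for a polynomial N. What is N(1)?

−5

F'(u) = −9u^2 + 1.
N(u) = u·F'(u) − F(u) = u·(−9u^2 + 1) − (−3u^3 + u − 1) = −6u^3 + 1.
N(1) = −5.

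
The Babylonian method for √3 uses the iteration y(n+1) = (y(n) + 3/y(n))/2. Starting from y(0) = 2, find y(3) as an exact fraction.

18817/10864

y(1) = (2 + 3/2)/2 = 7/4.
y(2) = (7/4 + 3/(7/4))/2 = 97/56.
y(3) = (97/56 + 3/(97/56))/2 = 18817/10864.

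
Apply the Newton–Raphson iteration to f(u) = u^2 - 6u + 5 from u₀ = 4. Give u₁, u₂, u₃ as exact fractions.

f'(u) = 2u - 6.
f(4) = -3, f'(4) = 2, so u₁ = 4 - (-3)/2 = 11/2.
f(11/2) = 9/4, f'(11/2) = 5, so u₂ = (11/2) - (9/4)/5 = 101/20.
f(101/20) = 81/400, f'(101/20) = 41/10, so u₃ = (101/20) - (81/400)/(41/10) = 8201/1640.

u₁ = 11/2, u₂ = 101/20, u₃ = 8201/1640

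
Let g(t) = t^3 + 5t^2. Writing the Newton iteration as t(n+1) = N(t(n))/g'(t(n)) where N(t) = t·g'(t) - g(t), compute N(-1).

g'(t) = 3t^2 + 10t.
N(t) = t·g'(t) - g(t) = t·(3t^2 + 10t) - (t^3 + 5t^2) = 2t^3 + 5t^2.
N(-1) = 3.

3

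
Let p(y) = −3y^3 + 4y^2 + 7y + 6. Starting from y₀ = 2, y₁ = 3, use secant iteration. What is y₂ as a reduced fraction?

p(2) = 12, p(3) = −18. y₂ = 3 − (−18)·(3 − 2)/((−18) − 12) = 12/5.

12/5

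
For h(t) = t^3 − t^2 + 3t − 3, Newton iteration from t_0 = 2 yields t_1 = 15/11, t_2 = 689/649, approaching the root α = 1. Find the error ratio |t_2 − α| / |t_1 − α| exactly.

t_1 − α = 15/11 − 1 = 4/11, so |t_1 − α| = 4/11.
t_2 − α = 689/649 − 1 = 40/649, so |t_2 − α| = 40/649.
Ratio = (40/649) / (4/11) = 10/59.

10/59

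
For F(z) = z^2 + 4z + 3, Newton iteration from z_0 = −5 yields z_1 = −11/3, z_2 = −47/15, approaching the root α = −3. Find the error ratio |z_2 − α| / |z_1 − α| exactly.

z_1 − α = −11/3 − (−3) = −11/3 + 3 = −2/3, so |z_1 − α| = 2/3.
z_2 − α = −47/15 − (−3) = −47/15 + 3 = −2/15, so |z_2 − α| = 2/15.
Ratio = (2/15) / (2/3) = 1/5.

1/5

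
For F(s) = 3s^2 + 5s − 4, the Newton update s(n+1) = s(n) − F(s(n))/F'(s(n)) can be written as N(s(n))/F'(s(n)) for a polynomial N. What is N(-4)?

52

F'(s) = 6s + 5.
N(s) = s·F'(s) − F(s) = s·(6s + 5) − (3s^2 + 5s − 4) = 3s^2 + 4.
N(-4) = 52.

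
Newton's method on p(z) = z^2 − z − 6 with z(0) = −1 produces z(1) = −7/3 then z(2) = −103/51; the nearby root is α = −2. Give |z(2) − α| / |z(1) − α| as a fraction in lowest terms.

1/17

z(1) − α = −7/3 − (−2) = −7/3 + 2 = −1/3, so |z(1) − α| = 1/3.
z(2) − α = −103/51 − (−2) = −103/51 + 2 = −1/51, so |z(2) − α| = 1/51.
Ratio = (1/51) / (1/3) = 1/17.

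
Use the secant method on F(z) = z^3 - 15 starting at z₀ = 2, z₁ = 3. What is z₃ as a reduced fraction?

F(2) = -7, F(3) = 12. z₂ = 3 - 12·(3 - 2)/(12 - (-7)) = 45/19.
F(3) = 12, F(45/19) = -11760/6859. z₃ = (45/19) - (-11760/6859)·((45/19) - 3)/((-11760/6859) - 12) = 6395/2613.

6395/2613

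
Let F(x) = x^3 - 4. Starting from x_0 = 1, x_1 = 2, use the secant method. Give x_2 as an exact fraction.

10/7

F(1) = -3, F(2) = 4. x_2 = 2 - 4·(2 - 1)/(4 - (-3)) = 10/7.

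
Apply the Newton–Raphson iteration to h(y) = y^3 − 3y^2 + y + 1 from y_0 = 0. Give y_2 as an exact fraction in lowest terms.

h'(y) = 3y^2 − 6y + 1.
h(0) = 1, h'(0) = 1, so y_1 = 0 − 1/1 = −1.
h(−1) = −4, h'(−1) = 10, so y_2 = (−1) − (−4)/10 = −3/5.

−3/5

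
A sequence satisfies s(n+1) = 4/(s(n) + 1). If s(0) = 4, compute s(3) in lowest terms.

s(1) = 4/(4 + 1) = 4/5.
s(2) = 4/(4/5 + 1) = 20/9.
s(3) = 4/(20/9 + 1) = 36/29.

36/29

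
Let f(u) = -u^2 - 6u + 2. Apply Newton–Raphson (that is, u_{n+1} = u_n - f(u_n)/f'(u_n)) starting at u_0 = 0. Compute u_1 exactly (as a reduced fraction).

f'(u) = -2u - 6.
f(0) = 2, f'(0) = -6, so u_1 = 0 - 2/(-6) = 1/3.

1/3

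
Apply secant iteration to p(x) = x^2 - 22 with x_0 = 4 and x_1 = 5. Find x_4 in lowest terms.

p(4) = -6, p(5) = 3. x_2 = 5 - 3·(5 - 4)/(3 - (-6)) = 14/3.
p(5) = 3, p(14/3) = -2/9. x_3 = (14/3) - (-2/9)·((14/3) - 5)/((-2/9) - 3) = 136/29.
p(14/3) = -2/9, p(136/29) = -6/841. x_4 = (136/29) - (-6/841)·((136/29) - (14/3))/((-6/841) - (-2/9)) = 1909/407.

1909/407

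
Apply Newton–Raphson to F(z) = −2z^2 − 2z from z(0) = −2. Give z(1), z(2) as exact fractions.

z(1) = −4/3, z(2) = −16/15

F'(z) = −4z − 2.
F(−2) = −4, F'(−2) = 6, so z(1) = (−2) − (−4)/6 = −4/3.
F(−4/3) = −8/9, F'(−4/3) = 10/3, so z(2) = (−4/3) − (−8/9)/(10/3) = −16/15.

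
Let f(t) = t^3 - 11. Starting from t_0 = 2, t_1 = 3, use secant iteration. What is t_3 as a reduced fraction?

f(2) = -3, f(3) = 16. t_2 = 3 - 16·(3 - 2)/(16 - (-3)) = 41/19.
f(3) = 16, f(41/19) = -6528/6859. t_3 = (41/19) - (-6528/6859)·((41/19) - 3)/((-6528/6859) - 16) = 16025/7267.

16025/7267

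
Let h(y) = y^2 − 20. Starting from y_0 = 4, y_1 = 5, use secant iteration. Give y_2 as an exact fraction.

40/9

h(4) = −4, h(5) = 5. y_2 = 5 − 5·(5 − 4)/(5 − (−4)) = 40/9.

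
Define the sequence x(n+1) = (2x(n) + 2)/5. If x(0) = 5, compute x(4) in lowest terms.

486/625

x(1) = (2·5 + 2)/5 = 12/5.
x(2) = (2·(12/5) + 2)/5 = 34/25.
x(3) = (2·(34/25) + 2)/5 = 118/125.
x(4) = (2·(118/125) + 2)/5 = 486/625.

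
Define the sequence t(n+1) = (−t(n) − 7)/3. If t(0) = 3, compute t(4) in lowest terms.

t(1) = (−3 − 7)/3 = −10/3.
t(2) = (−(−10/3) − 7)/3 = −11/9.
t(3) = (−(−11/9) − 7)/3 = −52/27.
t(4) = (−(−52/27) − 7)/3 = −137/81.

−137/81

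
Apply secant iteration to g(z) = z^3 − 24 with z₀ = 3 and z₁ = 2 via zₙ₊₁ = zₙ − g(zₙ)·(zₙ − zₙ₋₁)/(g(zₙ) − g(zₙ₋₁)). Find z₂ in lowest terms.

g(3) = 3, g(2) = −16. z₂ = 2 − (−16)·(2 − 3)/((−16) − 3) = 54/19.

54/19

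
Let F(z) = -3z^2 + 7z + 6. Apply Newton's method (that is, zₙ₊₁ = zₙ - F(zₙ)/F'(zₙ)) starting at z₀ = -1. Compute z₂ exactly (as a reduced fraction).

F'(z) = -6z + 7.
F(-1) = -4, F'(-1) = 13, so z₁ = (-1) - (-4)/13 = -9/13.
F(-9/13) = -48/169, F'(-9/13) = 145/13, so z₂ = (-9/13) - (-48/169)/(145/13) = -1257/1885.

-1257/1885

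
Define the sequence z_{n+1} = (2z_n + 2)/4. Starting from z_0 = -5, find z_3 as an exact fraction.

z_1 = (2·(-5) + 2)/4 = -2.
z_2 = (2·(-2) + 2)/4 = -1/2.
z_3 = (2·(-1/2) + 2)/4 = 1/4.

1/4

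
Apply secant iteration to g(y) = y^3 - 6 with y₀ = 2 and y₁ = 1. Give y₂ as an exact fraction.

12/7

g(2) = 2, g(1) = -5. y₂ = 1 - (-5)·(1 - 2)/((-5) - 2) = 12/7.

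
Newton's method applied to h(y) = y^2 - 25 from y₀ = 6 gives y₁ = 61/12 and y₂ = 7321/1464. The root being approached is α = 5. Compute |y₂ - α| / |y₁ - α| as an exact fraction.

y₁ - α = 61/12 - 5 = 1/12, so |y₁ - α| = 1/12.
y₂ - α = 7321/1464 - 5 = 1/1464, so |y₂ - α| = 1/1464.
Ratio = (1/1464) / (1/12) = 1/122.

1/122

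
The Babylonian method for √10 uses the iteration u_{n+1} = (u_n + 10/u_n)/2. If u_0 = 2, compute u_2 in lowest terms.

u_1 = (2 + 10/2)/2 = 7/2.
u_2 = (7/2 + 10/(7/2))/2 = 89/28.

89/28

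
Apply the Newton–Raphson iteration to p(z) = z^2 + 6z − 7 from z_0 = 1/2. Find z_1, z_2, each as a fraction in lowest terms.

z_1 = 29/28, z_2 = 6329/6328

p'(z) = 2z + 6.
p(1/2) = −15/4, p'(1/2) = 7, so z_1 = (1/2) − (−15/4)/7 = 29/28.
p(29/28) = 225/784, p'(29/28) = 113/14, so z_2 = (29/28) − (225/784)/(113/14) = 6329/6328.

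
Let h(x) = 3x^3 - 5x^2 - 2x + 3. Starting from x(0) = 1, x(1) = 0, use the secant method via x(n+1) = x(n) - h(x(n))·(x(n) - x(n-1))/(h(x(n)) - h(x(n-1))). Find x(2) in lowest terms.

3/4

h(1) = -1, h(0) = 3. x(2) = 0 - 3·(0 - 1)/(3 - (-1)) = 3/4.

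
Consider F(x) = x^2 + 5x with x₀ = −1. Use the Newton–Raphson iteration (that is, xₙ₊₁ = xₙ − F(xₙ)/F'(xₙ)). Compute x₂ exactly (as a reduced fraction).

F'(x) = 2x + 5.
F(−1) = −4, F'(−1) = 3, so x₁ = (−1) − (−4)/3 = 1/3.
F(1/3) = 16/9, F'(1/3) = 17/3, so x₂ = (1/3) − (16/9)/(17/3) = 1/51.

1/51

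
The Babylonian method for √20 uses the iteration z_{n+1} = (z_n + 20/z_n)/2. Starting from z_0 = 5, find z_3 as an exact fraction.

51841/11592

z_1 = (5 + 20/5)/2 = 9/2.
z_2 = (9/2 + 20/(9/2))/2 = 161/36.
z_3 = (161/36 + 20/(161/36))/2 = 51841/11592.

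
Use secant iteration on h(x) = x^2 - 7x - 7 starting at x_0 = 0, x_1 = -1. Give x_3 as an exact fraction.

-63/71

h(0) = -7, h(-1) = 1. x_2 = (-1) - 1·((-1) - 0)/(1 - (-7)) = -7/8.
h(-1) = 1, h(-7/8) = -7/64. x_3 = (-7/8) - (-7/64)·((-7/8) - (-1))/((-7/64) - 1) = -63/71.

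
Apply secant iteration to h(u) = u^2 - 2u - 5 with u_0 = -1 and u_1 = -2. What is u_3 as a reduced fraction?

h(-1) = -2, h(-2) = 3. u_2 = (-2) - 3·((-2) - (-1))/(3 - (-2)) = -7/5.
h(-2) = 3, h(-7/5) = -6/25. u_3 = (-7/5) - (-6/25)·((-7/5) - (-2))/((-6/25) - 3) = -13/9.

-13/9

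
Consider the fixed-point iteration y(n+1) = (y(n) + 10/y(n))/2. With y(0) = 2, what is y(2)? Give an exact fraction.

89/28

y(1) = (2 + 10/2)/2 = 7/2.
y(2) = (7/2 + 10/(7/2))/2 = 89/28.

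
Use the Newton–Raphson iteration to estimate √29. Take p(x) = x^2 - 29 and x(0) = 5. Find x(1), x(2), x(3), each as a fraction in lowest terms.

p'(x) = 2x.
p(5) = -4, p'(5) = 10, so x(1) = 5 - (-4)/10 = 27/5.
p(27/5) = 4/25, p'(27/5) = 54/5, so x(2) = (27/5) - (4/25)/(54/5) = 727/135.
p(727/135) = 4/18225, p'(727/135) = 1454/135, so x(3) = (727/135) - (4/18225)/(1454/135) = 528527/98145.

x(1) = 27/5, x(2) = 727/135, x(3) = 528527/98145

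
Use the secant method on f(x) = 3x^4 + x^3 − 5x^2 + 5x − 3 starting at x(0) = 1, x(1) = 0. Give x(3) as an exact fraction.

f(1) = 1, f(0) = −3. x(2) = 0 − (−3)·(0 − 1)/((−3) − 1) = 3/4.
f(0) = −3, f(3/4) = −177/256. x(3) = (3/4) − (−177/256)·((3/4) − 0)/((−177/256) − (−3)) = 192/197.

192/197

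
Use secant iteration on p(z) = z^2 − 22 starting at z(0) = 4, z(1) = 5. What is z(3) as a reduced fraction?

136/29

p(4) = −6, p(5) = 3. z(2) = 5 − 3·(5 − 4)/(3 − (−6)) = 14/3.
p(5) = 3, p(14/3) = −2/9. z(3) = (14/3) − (−2/9)·((14/3) − 5)/((−2/9) − 3) = 136/29.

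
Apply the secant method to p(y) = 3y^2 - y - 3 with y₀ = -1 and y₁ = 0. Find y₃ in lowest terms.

-12/13

p(-1) = 1, p(0) = -3. y₂ = 0 - (-3)·(0 - (-1))/((-3) - 1) = -3/4.
p(0) = -3, p(-3/4) = -9/16. y₃ = (-3/4) - (-9/16)·((-3/4) - 0)/((-9/16) - (-3)) = -12/13.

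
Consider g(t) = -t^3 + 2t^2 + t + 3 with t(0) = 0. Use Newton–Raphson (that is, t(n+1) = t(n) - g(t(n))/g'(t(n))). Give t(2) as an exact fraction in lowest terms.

-69/38

g'(t) = -3t^2 + 4t + 1.
g(0) = 3, g'(0) = 1, so t(1) = 0 - 3/1 = -3.
g(-3) = 45, g'(-3) = -38, so t(2) = (-3) - 45/(-38) = -69/38.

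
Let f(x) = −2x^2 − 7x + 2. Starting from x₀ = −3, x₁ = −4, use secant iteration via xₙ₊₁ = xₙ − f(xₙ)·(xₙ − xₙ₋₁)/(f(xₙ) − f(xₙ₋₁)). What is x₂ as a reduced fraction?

f(−3) = 5, f(−4) = −2. x₂ = (−4) − (−2)·((−4) − (−3))/((−2) − 5) = −26/7.

−26/7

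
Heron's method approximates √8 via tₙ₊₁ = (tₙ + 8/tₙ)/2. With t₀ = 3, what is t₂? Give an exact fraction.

577/204

t₁ = (3 + 8/3)/2 = 17/6.
t₂ = (17/6 + 8/(17/6))/2 = 577/204.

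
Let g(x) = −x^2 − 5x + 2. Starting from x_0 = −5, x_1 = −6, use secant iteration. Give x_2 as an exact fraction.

−16/3

g(−5) = 2, g(−6) = −4. x_2 = (−6) − (−4)·((−6) − (−5))/((−4) − 2) = −16/3.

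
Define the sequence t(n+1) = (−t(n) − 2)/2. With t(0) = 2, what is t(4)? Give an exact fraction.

t(1) = (−2 − 2)/2 = −2.
t(2) = (−(−2) − 2)/2 = 0.
t(3) = (−0 − 2)/2 = −1.
t(4) = (−(−1) − 2)/2 = −1/2.

−1/2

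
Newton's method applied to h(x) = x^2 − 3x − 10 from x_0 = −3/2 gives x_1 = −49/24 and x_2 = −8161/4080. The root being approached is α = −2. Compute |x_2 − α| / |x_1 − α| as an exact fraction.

1/170

x_1 − α = −49/24 − (−2) = −49/24 + 2 = −1/24, so |x_1 − α| = 1/24.
x_2 − α = −8161/4080 − (−2) = −8161/4080 + 2 = −1/4080, so |x_2 − α| = 1/4080.
Ratio = (1/4080) / (1/24) = 1/170.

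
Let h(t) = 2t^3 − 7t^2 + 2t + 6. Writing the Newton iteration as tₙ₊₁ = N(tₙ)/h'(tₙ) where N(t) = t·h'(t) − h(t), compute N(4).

138

h'(t) = 6t^2 − 14t + 2.
N(t) = t·h'(t) − h(t) = t·(6t^2 − 14t + 2) − (2t^3 − 7t^2 + 2t + 6) = 4t^3 − 7t^2 − 6.
N(4) = 138.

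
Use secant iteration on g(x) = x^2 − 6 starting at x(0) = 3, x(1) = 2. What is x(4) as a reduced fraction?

g(3) = 3, g(2) = −2. x(2) = 2 − (−2)·(2 − 3)/((−2) − 3) = 12/5.
g(2) = −2, g(12/5) = −6/25. x(3) = (12/5) − (−6/25)·((12/5) − 2)/((−6/25) − (−2)) = 27/11.
g(12/5) = −6/25, g(27/11) = 3/121. x(4) = (27/11) − (3/121)·((27/11) − (12/5))/((3/121) − (−6/25)) = 218/89.

218/89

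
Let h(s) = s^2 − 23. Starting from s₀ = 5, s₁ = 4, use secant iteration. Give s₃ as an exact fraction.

h(5) = 2, h(4) = −7. s₂ = 4 − (−7)·(4 − 5)/((−7) − 2) = 43/9.
h(4) = −7, h(43/9) = −14/81. s₃ = (43/9) − (−14/81)·((43/9) − 4)/((−14/81) − (−7)) = 379/79.

379/79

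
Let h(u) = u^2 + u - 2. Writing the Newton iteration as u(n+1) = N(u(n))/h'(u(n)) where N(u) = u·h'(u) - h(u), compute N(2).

h'(u) = 2u + 1.
N(u) = u·h'(u) - h(u) = u·(2u + 1) - (u^2 + u - 2) = u^2 + 2.
N(2) = 6.

6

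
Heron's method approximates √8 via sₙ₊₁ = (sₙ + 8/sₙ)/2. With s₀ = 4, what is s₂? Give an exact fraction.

17/6

s₁ = (4 + 8/4)/2 = 3.
s₂ = (3 + 8/3)/2 = 17/6.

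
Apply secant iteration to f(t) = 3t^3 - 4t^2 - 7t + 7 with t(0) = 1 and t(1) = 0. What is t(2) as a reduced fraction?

7/8

f(1) = -1, f(0) = 7. t(2) = 0 - 7·(0 - 1)/(7 - (-1)) = 7/8.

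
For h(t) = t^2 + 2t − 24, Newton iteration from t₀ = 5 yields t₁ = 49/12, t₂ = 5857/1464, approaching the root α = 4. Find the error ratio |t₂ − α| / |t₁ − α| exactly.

1/122

t₁ − α = 49/12 − 4 = 1/12, so |t₁ − α| = 1/12.
t₂ − α = 5857/1464 − 4 = 1/1464, so |t₂ − α| = 1/1464.
Ratio = (1/1464) / (1/12) = 1/122.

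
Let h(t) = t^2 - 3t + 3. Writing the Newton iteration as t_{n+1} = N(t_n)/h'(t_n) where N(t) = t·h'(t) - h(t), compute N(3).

6

h'(t) = 2t - 3.
N(t) = t·h'(t) - h(t) = t·(2t - 3) - (t^2 - 3t + 3) = t^2 - 3.
N(3) = 6.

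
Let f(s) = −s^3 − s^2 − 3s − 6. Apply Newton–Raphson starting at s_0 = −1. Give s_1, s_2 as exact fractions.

f'(s) = −3s^2 − 2s − 3.
f(−1) = −3, f'(−1) = −4, so s_1 = (−1) − (−3)/(−4) = −7/4.
f(−7/4) = 99/64, f'(−7/4) = −139/16, so s_2 = (−7/4) − (99/64)/(−139/16) = −437/278.

s_1 = −7/4, s_2 = −437/278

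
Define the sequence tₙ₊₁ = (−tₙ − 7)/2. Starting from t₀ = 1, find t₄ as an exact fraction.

t₁ = (−1 − 7)/2 = −4.
t₂ = (−(−4) − 7)/2 = −3/2.
t₃ = (−(−3/2) − 7)/2 = −11/4.
t₄ = (−(−11/4) − 7)/2 = −17/8.

−17/8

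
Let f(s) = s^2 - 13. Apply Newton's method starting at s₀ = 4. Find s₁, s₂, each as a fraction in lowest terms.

s₁ = 29/8, s₂ = 1673/464

f'(s) = 2s.
f(4) = 3, f'(4) = 8, so s₁ = 4 - 3/8 = 29/8.
f(29/8) = 9/64, f'(29/8) = 29/4, so s₂ = (29/8) - (9/64)/(29/4) = 1673/464.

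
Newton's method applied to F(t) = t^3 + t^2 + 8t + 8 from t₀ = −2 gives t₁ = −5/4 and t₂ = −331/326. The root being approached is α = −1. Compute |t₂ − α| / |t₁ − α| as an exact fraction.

10/163

t₁ − α = −5/4 − (−1) = −5/4 + 1 = −1/4, so |t₁ − α| = 1/4.
t₂ − α = −331/326 − (−1) = −331/326 + 1 = −5/326, so |t₂ − α| = 5/326.
Ratio = (5/326) / (1/4) = 10/163.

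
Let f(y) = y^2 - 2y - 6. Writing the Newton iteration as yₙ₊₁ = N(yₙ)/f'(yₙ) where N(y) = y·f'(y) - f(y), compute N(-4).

22

f'(y) = 2y - 2.
N(y) = y·f'(y) - f(y) = y·(2y - 2) - (y^2 - 2y - 6) = y^2 + 6.
N(-4) = 22.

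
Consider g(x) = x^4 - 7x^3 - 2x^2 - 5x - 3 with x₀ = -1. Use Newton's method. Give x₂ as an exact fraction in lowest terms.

-105333/194545

g'(x) = 4x^3 - 21x^2 - 4x - 5.
g(-1) = 8, g'(-1) = -26, so x₁ = (-1) - 8/(-26) = -9/13.
g(-9/13) = 58704/28561, g'(-9/13) = -29930/2197, so x₂ = (-9/13) - (58704/28561)/(-29930/2197) = -105333/194545.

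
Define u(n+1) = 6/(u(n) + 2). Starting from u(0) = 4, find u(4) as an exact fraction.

u(1) = 6/(4 + 2) = 1.
u(2) = 6/(1 + 2) = 2.
u(3) = 6/(2 + 2) = 3/2.
u(4) = 6/(3/2 + 2) = 12/7.

12/7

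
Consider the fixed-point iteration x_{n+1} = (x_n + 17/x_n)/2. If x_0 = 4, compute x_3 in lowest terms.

9478657/2298912

x_1 = (4 + 17/4)/2 = 33/8.
x_2 = (33/8 + 17/(33/8))/2 = 2177/528.
x_3 = (2177/528 + 17/(2177/528))/2 = 9478657/2298912.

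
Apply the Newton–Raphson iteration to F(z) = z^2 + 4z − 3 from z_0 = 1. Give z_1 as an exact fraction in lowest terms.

F'(z) = 2z + 4.
F(1) = 2, F'(1) = 6, so z_1 = 1 − 2/6 = 2/3.

2/3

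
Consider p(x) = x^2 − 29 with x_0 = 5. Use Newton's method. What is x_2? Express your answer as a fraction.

p'(x) = 2x.
p(5) = −4, p'(5) = 10, so x_1 = 5 − (−4)/10 = 27/5.
p(27/5) = 4/25, p'(27/5) = 54/5, so x_2 = (27/5) − (4/25)/(54/5) = 727/135.

727/135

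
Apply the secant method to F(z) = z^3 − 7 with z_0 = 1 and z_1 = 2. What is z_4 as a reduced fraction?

99535299/52030837

F(1) = −6, F(2) = 1. z_2 = 2 − 1·(2 − 1)/(1 − (−6)) = 13/7.
F(2) = 1, F(13/7) = −204/343. z_3 = (13/7) − (−204/343)·((13/7) − 2)/((−204/343) − 1) = 1045/547.
F(13/7) = −204/343, F(1045/547) = −4505136/163667323. z_4 = (1045/547) − (−4505136/163667323)·((1045/547) − (13/7))/((−4505136/163667323) − (−204/343)) = 99535299/52030837.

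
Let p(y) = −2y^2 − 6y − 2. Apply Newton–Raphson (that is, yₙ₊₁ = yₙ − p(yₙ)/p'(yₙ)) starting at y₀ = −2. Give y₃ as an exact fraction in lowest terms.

p'(y) = −4y − 6.
p(−2) = 2, p'(−2) = 2, so y₁ = (−2) − 2/2 = −3.
p(−3) = −2, p'(−3) = 6, so y₂ = (−3) − (−2)/6 = −8/3.
p(−8/3) = −2/9, p'(−8/3) = 14/3, so y₃ = (−8/3) − (−2/9)/(14/3) = −55/21.

−55/21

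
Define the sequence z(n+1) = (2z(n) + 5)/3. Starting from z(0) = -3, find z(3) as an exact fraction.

71/27

z(1) = (2·(-3) + 5)/3 = -1/3.
z(2) = (2·(-1/3) + 5)/3 = 13/9.
z(3) = (2·(13/9) + 5)/3 = 71/27.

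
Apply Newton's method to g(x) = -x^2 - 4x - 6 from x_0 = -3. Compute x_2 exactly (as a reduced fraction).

g'(x) = -2x - 4.
g(-3) = -3, g'(-3) = 2, so x_1 = (-3) - (-3)/2 = -3/2.
g(-3/2) = -9/4, g'(-3/2) = -1, so x_2 = (-3/2) - (-9/4)/(-1) = -15/4.

-15/4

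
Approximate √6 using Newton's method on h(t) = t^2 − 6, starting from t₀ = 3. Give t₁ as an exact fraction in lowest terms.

h'(t) = 2t.
h(3) = 3, h'(3) = 6, so t₁ = 3 − 3/6 = 5/2.

5/2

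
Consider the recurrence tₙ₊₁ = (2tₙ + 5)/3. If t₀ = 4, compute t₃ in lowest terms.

127/27

t₁ = (2·4 + 5)/3 = 13/3.
t₂ = (2·(13/3) + 5)/3 = 41/9.
t₃ = (2·(41/9) + 5)/3 = 127/27.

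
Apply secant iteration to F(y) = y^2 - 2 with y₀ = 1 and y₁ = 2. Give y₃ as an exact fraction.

F(1) = -1, F(2) = 2. y₂ = 2 - 2·(2 - 1)/(2 - (-1)) = 4/3.
F(2) = 2, F(4/3) = -2/9. y₃ = (4/3) - (-2/9)·((4/3) - 2)/((-2/9) - 2) = 7/5.

7/5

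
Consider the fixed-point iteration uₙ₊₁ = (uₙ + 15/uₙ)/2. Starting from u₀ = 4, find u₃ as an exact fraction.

u₁ = (4 + 15/4)/2 = 31/8.
u₂ = (31/8 + 15/(31/8))/2 = 1921/496.
u₃ = (1921/496 + 15/(1921/496))/2 = 7380481/1905632.

7380481/1905632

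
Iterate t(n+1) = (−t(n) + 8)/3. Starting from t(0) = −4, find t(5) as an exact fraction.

t(1) = (−(−4) + 8)/3 = 4.
t(2) = (−4 + 8)/3 = 4/3.
t(3) = (−(4/3) + 8)/3 = 20/9.
t(4) = (−(20/9) + 8)/3 = 52/27.
t(5) = (−(52/27) + 8)/3 = 164/81.

164/81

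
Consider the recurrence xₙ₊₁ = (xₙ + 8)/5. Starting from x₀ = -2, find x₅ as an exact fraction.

x₁ = ((-2) + 8)/5 = 6/5.
x₂ = ((6/5) + 8)/5 = 46/25.
x₃ = ((46/25) + 8)/5 = 246/125.
x₄ = ((246/125) + 8)/5 = 1246/625.
x₅ = ((1246/625) + 8)/5 = 6246/3125.

6246/3125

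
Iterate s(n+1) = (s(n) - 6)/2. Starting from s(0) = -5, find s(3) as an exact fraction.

s(1) = ((-5) - 6)/2 = -11/2.
s(2) = ((-11/2) - 6)/2 = -23/4.
s(3) = ((-23/4) - 6)/2 = -47/8.

-47/8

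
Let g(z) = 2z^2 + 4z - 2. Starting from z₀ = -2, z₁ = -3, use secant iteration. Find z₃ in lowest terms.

g(-2) = -2, g(-3) = 4. z₂ = (-3) - 4·((-3) - (-2))/(4 - (-2)) = -7/3.
g(-3) = 4, g(-7/3) = -4/9. z₃ = (-7/3) - (-4/9)·((-7/3) - (-3))/((-4/9) - 4) = -12/5.

-12/5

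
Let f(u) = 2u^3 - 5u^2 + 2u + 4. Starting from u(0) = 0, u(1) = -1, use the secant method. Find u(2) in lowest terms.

f(0) = 4, f(-1) = -5. u(2) = (-1) - (-5)·((-1) - 0)/((-5) - 4) = -4/9.

-4/9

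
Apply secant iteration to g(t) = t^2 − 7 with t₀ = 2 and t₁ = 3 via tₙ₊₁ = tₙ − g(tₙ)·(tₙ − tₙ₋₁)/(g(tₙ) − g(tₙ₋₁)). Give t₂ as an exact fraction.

g(2) = −3, g(3) = 2. t₂ = 3 − 2·(3 − 2)/(2 − (−3)) = 13/5.

13/5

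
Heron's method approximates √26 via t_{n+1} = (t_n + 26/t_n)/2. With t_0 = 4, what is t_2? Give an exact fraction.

t_1 = (4 + 26/4)/2 = 21/4.
t_2 = (21/4 + 26/(21/4))/2 = 857/168.

857/168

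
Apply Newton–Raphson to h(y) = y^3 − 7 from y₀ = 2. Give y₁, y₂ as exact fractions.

h'(y) = 3y^2.
h(2) = 1, h'(2) = 12, so y₁ = 2 − 1/12 = 23/12.
h(23/12) = 71/1728, h'(23/12) = 529/48, so y₂ = (23/12) − (71/1728)/(529/48) = 18215/9522.

y₁ = 23/12, y₂ = 18215/9522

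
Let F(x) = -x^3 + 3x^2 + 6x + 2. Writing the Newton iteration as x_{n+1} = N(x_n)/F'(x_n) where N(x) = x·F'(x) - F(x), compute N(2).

-6

F'(x) = -3x^2 + 6x + 6.
N(x) = x·F'(x) - F(x) = x·(-3x^2 + 6x + 6) - (-x^3 + 3x^2 + 6x + 2) = -2x^3 + 3x^2 - 2.
N(2) = -6.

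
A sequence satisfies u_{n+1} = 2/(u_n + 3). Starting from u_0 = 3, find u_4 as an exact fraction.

9/16

u_1 = 2/(3 + 3) = 1/3.
u_2 = 2/(1/3 + 3) = 3/5.
u_3 = 2/(3/5 + 3) = 5/9.
u_4 = 2/(5/9 + 3) = 9/16.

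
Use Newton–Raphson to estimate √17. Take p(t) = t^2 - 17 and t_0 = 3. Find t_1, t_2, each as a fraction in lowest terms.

t_1 = 13/3, t_2 = 161/39

p'(t) = 2t.
p(3) = -8, p'(3) = 6, so t_1 = 3 - (-8)/6 = 13/3.
p(13/3) = 16/9, p'(13/3) = 26/3, so t_2 = (13/3) - (16/9)/(26/3) = 161/39.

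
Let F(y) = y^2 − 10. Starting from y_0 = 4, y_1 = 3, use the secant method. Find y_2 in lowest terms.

22/7

F(4) = 6, F(3) = −1. y_2 = 3 − (−1)·(3 − 4)/((−1) − 6) = 22/7.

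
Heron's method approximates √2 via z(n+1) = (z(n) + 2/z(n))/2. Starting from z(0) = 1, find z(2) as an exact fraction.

17/12

z(1) = (1 + 2/1)/2 = 3/2.
z(2) = (3/2 + 2/(3/2))/2 = 17/12.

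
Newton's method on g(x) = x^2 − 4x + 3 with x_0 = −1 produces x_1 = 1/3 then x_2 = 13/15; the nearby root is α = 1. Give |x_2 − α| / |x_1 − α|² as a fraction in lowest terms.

3/10

x_1 − α = 1/3 − 1 = −2/3, so |x_1 − α| = 2/3.
x_2 − α = 13/15 − 1 = −2/15, so |x_2 − α| = 2/15.
|x_1 − α|² = 4/9.
Ratio = (2/15) / (4/9) = 3/10.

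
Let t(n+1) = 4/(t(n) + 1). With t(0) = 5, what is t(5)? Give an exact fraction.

t(1) = 4/(5 + 1) = 2/3.
t(2) = 4/(2/3 + 1) = 12/5.
t(3) = 4/(12/5 + 1) = 20/17.
t(4) = 4/(20/17 + 1) = 68/37.
t(5) = 4/(68/37 + 1) = 148/105.

148/105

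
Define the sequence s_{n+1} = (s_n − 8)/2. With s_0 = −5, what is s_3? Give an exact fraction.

−61/8

s_1 = ((−5) − 8)/2 = −13/2.
s_2 = ((−13/2) − 8)/2 = −29/4.
s_3 = ((−29/4) − 8)/2 = −61/8.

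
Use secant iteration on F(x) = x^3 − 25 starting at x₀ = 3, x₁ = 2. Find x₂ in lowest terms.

55/19

F(3) = 2, F(2) = −17. x₂ = 2 − (−17)·(2 − 3)/((−17) − 2) = 55/19.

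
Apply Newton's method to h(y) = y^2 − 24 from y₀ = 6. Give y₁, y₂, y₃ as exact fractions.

h'(y) = 2y.
h(6) = 12, h'(6) = 12, so y₁ = 6 − 12/12 = 5.
h(5) = 1, h'(5) = 10, so y₂ = 5 − 1/10 = 49/10.
h(49/10) = 1/100, h'(49/10) = 49/5, so y₃ = (49/10) − (1/100)/(49/5) = 4801/980.

y₁ = 5, y₂ = 49/10, y₃ = 4801/980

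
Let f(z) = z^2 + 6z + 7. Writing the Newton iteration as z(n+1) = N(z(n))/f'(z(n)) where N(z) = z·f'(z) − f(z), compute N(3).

2

f'(z) = 2z + 6.
N(z) = z·f'(z) − f(z) = z·(2z + 6) − (z^2 + 6z + 7) = z^2 − 7.
N(3) = 2.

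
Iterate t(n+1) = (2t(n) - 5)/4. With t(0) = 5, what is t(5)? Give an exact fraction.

t(1) = (2·5 - 5)/4 = 5/4.
t(2) = (2·(5/4) - 5)/4 = -5/8.
t(3) = (2·(-5/8) - 5)/4 = -25/16.
t(4) = (2·(-25/16) - 5)/4 = -65/32.
t(5) = (2·(-65/32) - 5)/4 = -145/64.

-145/64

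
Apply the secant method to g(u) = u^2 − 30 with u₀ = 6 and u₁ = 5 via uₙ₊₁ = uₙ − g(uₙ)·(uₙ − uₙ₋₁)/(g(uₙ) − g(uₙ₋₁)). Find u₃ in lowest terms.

126/23

g(6) = 6, g(5) = −5. u₂ = 5 − (−5)·(5 − 6)/((−5) − 6) = 60/11.
g(5) = −5, g(60/11) = −30/121. u₃ = (60/11) − (−30/121)·((60/11) − 5)/((−30/121) − (−5)) = 126/23.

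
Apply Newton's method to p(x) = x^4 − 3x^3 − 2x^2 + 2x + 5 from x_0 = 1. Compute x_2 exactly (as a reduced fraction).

33805/25018

p'(x) = 4x^3 − 9x^2 − 4x + 2.
p(1) = 3, p'(1) = −7, so x_1 = 1 − 3/(−7) = 10/7.
p(10/7) = −1935/2401, p'(10/7) = −3574/343, so x_2 = (10/7) − (−1935/2401)/(−3574/343) = 33805/25018.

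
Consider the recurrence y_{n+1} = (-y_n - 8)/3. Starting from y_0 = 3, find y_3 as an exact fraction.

y_1 = (-3 - 8)/3 = -11/3.
y_2 = (-(-11/3) - 8)/3 = -13/9.
y_3 = (-(-13/9) - 8)/3 = -59/27.

-59/27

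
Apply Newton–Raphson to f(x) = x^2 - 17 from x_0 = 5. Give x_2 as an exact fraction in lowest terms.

433/105

f'(x) = 2x.
f(5) = 8, f'(5) = 10, so x_1 = 5 - 8/10 = 21/5.
f(21/5) = 16/25, f'(21/5) = 42/5, so x_2 = (21/5) - (16/25)/(42/5) = 433/105.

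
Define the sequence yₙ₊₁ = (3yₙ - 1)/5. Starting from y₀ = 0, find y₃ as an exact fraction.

y₁ = (3·0 - 1)/5 = -1/5.
y₂ = (3·(-1/5) - 1)/5 = -8/25.
y₃ = (3·(-8/25) - 1)/5 = -49/125.

-49/125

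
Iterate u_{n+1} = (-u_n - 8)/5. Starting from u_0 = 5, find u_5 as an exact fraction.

u_1 = (-5 - 8)/5 = -13/5.
u_2 = (-(-13/5) - 8)/5 = -27/25.
u_3 = (-(-27/25) - 8)/5 = -173/125.
u_4 = (-(-173/125) - 8)/5 = -827/625.
u_5 = (-(-827/625) - 8)/5 = -4173/3125.

-4173/3125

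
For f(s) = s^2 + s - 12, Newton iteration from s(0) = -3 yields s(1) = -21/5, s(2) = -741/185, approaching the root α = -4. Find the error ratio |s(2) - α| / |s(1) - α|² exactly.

s(1) - α = -21/5 - (-4) = -21/5 + 4 = -1/5, so |s(1) - α| = 1/5.
s(2) - α = -741/185 - (-4) = -741/185 + 4 = -1/185, so |s(2) - α| = 1/185.
|s(1) - α|² = 1/25.
Ratio = (1/185) / (1/25) = 5/37.

5/37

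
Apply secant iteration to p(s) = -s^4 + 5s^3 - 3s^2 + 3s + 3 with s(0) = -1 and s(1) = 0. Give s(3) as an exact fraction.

-64/87

p(-1) = -9, p(0) = 3. s(2) = 0 - 3·(0 - (-1))/(3 - (-9)) = -1/4.
p(0) = 3, p(-1/4) = 507/256. s(3) = (-1/4) - (507/256)·((-1/4) - 0)/((507/256) - 3) = -64/87.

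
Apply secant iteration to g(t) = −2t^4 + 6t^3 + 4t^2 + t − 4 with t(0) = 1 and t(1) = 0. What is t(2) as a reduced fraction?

4/9

g(1) = 5, g(0) = −4. t(2) = 0 − (−4)·(0 − 1)/((−4) − 5) = 4/9.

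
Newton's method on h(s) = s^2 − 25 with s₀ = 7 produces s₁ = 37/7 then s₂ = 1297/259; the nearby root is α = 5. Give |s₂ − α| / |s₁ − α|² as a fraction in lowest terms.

7/74

s₁ − α = 37/7 − 5 = 2/7, so |s₁ − α| = 2/7.
s₂ − α = 1297/259 − 5 = 2/259, so |s₂ − α| = 2/259.
|s₁ − α|² = 4/49.
Ratio = (2/259) / (4/49) = 7/74.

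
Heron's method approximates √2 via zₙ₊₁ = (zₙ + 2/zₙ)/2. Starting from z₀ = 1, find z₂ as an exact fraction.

17/12

z₁ = (1 + 2/1)/2 = 3/2.
z₂ = (3/2 + 2/(3/2))/2 = 17/12.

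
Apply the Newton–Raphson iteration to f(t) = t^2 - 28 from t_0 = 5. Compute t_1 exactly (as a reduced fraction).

f'(t) = 2t.
f(5) = -3, f'(5) = 10, so t_1 = 5 - (-3)/10 = 53/10.

53/10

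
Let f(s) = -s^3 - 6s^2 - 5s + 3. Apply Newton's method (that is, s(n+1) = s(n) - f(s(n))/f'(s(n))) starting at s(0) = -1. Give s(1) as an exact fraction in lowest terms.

-7/4

f'(s) = -3s^2 - 12s - 5.
f(-1) = 3, f'(-1) = 4, so s(1) = (-1) - 3/4 = -7/4.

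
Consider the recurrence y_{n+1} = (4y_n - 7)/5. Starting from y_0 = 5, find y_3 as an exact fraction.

-107/125

y_1 = (4·5 - 7)/5 = 13/5.
y_2 = (4·(13/5) - 7)/5 = 17/25.
y_3 = (4·(17/25) - 7)/5 = -107/125.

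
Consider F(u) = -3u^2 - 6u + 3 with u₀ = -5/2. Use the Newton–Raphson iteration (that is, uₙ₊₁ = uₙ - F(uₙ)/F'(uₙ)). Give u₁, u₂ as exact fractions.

u₁ = -29/12, u₂ = -985/408

F'(u) = -6u - 6.
F(-5/2) = -3/4, F'(-5/2) = 9, so u₁ = (-5/2) - (-3/4)/9 = -29/12.
F(-29/12) = -1/48, F'(-29/12) = 17/2, so u₂ = (-29/12) - (-1/48)/(17/2) = -985/408.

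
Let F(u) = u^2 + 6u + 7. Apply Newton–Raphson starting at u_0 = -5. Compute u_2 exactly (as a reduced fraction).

-53/12

F'(u) = 2u + 6.
F(-5) = 2, F'(-5) = -4, so u_1 = (-5) - 2/(-4) = -9/2.
F(-9/2) = 1/4, F'(-9/2) = -3, so u_2 = (-9/2) - (1/4)/(-3) = -53/12.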